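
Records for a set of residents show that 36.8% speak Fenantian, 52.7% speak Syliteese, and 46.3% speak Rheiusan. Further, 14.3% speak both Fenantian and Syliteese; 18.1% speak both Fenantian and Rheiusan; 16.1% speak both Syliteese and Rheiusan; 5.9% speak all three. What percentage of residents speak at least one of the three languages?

Apply inclusion-exclusion:
P(≥1) = 36.8 + 52.7 + 46.3 − 14.3 − 18.1 − 16.1 + 5.9 = 93.2%

93.2%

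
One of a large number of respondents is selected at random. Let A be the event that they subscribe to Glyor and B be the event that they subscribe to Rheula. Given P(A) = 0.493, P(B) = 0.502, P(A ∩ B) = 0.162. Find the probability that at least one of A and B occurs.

Apply inclusion-exclusion:
P(A ∪ B) = 0.493 + 0.502 − 0.162 = 0.833

0.833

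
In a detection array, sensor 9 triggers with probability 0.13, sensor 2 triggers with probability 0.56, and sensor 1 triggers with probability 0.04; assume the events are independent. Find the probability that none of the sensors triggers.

0.367488

Independence gives P(none) = ∏(1 − pᵢ).
P(none) = (1 − 0.13) × (1 − 0.56) × (1 − 0.04) = 0.87 × 0.44 × 0.96 = 0.367488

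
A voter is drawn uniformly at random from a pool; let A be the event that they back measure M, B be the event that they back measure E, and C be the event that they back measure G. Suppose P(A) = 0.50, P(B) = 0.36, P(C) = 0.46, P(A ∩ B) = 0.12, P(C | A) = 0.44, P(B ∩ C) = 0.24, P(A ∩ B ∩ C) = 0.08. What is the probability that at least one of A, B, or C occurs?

0.82

P(A ∩ C) = P(A)·P(C|A) = 0.50 × 0.44 = 0.22
Using inclusion–exclusion:
P(A ∪ B ∪ C) = 0.50 + 0.36 + 0.46 − 0.12 − 0.22 − 0.24 + 0.08 = 0.82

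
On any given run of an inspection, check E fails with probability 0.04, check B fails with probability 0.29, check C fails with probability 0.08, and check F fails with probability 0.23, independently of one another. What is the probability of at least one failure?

0.51715456

P(none) = (1 − 0.04) × (1 − 0.29) × (1 − 0.08) × (1 − 0.23) = 0.96 × 0.71 × 0.92 × 0.77 = 0.48284544
P(at least one) = 1 − 0.48284544 = 0.51715456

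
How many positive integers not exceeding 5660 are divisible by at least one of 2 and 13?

3048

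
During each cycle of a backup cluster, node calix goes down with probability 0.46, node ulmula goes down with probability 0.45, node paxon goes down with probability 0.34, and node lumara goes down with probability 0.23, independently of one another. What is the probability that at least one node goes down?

0.8490646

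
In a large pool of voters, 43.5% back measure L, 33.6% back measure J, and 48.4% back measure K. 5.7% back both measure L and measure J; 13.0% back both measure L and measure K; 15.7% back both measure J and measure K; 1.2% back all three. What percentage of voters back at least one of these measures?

92.3%

By inclusion–exclusion:
P(≥1) = 43.5 + 33.6 + 48.4 − 5.7 − 13.0 − 15.7 + 1.2 = 92.3%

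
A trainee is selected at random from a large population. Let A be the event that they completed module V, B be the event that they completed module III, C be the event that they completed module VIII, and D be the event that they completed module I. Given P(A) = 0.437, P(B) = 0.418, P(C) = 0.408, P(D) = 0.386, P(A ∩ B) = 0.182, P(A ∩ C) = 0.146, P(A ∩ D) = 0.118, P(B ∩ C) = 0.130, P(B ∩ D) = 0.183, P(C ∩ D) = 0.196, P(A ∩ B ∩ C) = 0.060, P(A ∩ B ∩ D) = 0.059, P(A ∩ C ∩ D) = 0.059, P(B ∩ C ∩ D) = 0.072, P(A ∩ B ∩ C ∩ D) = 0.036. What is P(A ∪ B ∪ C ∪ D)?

By inclusion-exclusion,
P(A ∪ B ∪ C ∪ D) = 0.437 + 0.418 + 0.408 + 0.386 − 0.182 − 0.146 − 0.118 − 0.130 − 0.183 − 0.196 + 0.060 + 0.059 + 0.059 + 0.072 − 0.036 = 0.908

0.908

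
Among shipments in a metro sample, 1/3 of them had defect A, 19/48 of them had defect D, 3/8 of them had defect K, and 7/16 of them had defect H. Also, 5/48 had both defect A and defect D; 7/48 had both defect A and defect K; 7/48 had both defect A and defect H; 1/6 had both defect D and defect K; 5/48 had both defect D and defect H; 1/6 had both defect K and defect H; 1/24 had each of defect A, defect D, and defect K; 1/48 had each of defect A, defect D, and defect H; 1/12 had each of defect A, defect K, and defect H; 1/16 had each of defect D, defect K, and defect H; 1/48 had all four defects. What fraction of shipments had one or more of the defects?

P(union) = 1/3 + 19/48 + 3/8 + 7/16 − 5/48 − 7/48 − 7/48 − 1/6 − 5/48 − 1/6 + 1/24 + 1/48 + 1/12 + 1/16 − 1/48 = 43/48

43/48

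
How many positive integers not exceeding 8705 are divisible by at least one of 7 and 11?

floor(8705/7) + floor(8705/11) − floor(8705/77) = 1243 + 791 − 113 = 1921

1921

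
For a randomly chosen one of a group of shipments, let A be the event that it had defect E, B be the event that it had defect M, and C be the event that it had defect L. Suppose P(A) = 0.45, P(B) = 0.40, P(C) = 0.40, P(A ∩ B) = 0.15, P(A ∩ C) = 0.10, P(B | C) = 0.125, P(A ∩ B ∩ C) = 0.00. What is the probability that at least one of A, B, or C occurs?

0.95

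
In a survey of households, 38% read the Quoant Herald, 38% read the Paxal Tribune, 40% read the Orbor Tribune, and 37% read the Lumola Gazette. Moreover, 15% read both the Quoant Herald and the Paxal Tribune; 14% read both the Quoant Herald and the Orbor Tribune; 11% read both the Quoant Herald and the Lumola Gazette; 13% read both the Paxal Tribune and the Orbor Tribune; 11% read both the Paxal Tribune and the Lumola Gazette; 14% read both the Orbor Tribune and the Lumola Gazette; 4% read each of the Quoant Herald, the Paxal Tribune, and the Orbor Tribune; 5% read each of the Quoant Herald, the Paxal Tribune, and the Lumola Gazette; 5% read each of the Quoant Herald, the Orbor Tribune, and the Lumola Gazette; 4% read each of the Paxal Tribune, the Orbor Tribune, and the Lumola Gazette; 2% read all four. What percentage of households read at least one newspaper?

91%

P(union) = 38 + 38 + 40 + 37 − 15 − 14 − 11 − 13 − 11 − 14 + 4 + 5 + 5 + 4 − 2 = 91%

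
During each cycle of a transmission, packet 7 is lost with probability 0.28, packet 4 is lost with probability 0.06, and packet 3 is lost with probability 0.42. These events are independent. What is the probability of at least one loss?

0.607456

P(none) = (1 − 0.28) × (1 − 0.06) × (1 − 0.42) = 0.72 × 0.94 × 0.58 = 0.392544
P(at least one) = 1 − 0.392544 = 0.607456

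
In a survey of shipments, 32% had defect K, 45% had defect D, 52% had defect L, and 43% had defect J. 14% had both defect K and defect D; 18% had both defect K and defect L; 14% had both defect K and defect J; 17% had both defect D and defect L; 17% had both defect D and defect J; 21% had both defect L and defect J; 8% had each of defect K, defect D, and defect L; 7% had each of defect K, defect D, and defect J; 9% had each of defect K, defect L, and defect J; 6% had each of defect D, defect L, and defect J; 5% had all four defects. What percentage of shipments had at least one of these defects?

96%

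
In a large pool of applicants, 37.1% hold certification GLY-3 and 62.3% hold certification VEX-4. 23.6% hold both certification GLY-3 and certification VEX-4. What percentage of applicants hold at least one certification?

75.8%

P(≥1) = 37.1 + 62.3 − 23.6 = 75.8%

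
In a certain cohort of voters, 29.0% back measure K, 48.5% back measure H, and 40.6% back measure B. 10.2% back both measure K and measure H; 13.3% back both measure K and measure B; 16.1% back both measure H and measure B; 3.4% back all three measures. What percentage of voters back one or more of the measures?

P(≥1) = 29.0 + 48.5 + 40.6 − 10.2 − 13.3 − 16.1 + 3.4 = 81.9%

81.9%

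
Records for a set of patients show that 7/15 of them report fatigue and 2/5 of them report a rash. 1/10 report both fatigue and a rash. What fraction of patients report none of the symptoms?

7/30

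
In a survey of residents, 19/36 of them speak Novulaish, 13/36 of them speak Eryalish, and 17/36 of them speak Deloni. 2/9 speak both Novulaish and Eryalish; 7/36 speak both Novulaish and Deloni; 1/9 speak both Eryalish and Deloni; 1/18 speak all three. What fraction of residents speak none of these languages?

1/9

P(≥1) = 19/36 + 13/36 + 17/36 − 2/9 − 7/36 − 1/9 + 1/18 = 8/9
P(none) = 1 − 8/9 = 1/9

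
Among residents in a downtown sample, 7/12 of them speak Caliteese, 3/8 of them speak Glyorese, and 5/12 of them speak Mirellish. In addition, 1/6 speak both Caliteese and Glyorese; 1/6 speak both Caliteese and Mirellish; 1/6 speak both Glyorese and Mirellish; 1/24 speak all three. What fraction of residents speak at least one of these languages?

P(at least one) = 7/12 + 3/8 + 5/12 − 1/6 − 1/6 − 1/6 + 1/24 = 11/12

11/12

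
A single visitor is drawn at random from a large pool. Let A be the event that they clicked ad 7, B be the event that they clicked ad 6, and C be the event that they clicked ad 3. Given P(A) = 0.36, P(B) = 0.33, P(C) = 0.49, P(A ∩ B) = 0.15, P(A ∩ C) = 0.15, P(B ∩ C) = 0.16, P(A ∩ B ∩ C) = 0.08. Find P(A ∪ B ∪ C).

P(A ∪ B ∪ C) = 0.36 + 0.33 + 0.49 − 0.15 − 0.15 − 0.16 + 0.08 = 0.80

0.80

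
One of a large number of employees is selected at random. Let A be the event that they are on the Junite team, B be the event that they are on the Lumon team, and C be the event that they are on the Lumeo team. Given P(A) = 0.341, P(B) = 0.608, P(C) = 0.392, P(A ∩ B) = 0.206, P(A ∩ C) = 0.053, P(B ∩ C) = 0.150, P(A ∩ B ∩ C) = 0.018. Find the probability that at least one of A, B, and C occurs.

0.950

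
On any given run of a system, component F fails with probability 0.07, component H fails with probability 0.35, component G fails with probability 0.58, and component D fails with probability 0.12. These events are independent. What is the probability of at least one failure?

0.7765768

P(none) = (1 − 0.07) × (1 − 0.35) × (1 − 0.58) × (1 − 0.12) = 0.93 × 0.65 × 0.42 × 0.88 = 0.2234232
P(at least one) = 1 − 0.2234232 = 0.7765768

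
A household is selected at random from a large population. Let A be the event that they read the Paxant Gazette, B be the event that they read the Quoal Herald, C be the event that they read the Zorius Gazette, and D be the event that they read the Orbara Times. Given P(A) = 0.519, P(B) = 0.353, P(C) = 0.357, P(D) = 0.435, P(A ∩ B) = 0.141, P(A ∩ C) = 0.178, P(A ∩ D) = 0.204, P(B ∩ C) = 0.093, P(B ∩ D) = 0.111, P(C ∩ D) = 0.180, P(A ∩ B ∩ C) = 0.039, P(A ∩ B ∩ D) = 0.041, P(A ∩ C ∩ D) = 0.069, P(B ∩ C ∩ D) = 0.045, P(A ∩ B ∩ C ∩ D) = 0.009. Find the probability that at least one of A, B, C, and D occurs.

0.942

Inclusion–exclusion gives
P(A ∪ B ∪ C ∪ D) = 0.519 + 0.353 + 0.357 + 0.435 − 0.141 − 0.178 − 0.204 − 0.093 − 0.111 − 0.180 + 0.039 + 0.041 + 0.069 + 0.045 − 0.009 = 0.942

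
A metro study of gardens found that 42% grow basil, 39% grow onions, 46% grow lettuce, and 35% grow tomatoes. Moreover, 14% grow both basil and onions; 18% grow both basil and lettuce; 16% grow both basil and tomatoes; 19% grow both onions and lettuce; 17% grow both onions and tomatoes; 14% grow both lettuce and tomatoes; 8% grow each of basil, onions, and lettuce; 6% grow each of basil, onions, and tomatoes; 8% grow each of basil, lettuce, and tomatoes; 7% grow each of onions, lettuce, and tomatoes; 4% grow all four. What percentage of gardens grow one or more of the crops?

89%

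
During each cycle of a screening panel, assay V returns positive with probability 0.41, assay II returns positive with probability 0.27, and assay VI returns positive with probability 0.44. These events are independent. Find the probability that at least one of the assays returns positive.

P(none) = (1 − 0.41) × (1 − 0.27) × (1 − 0.44) = 0.59 × 0.73 × 0.56 = 0.241192
P(at least one) = 1 − 0.241192 = 0.758808

0.758808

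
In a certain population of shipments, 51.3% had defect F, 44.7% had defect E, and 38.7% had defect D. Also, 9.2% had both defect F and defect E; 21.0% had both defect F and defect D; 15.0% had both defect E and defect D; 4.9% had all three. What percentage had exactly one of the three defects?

By inclusion–exclusion (exactly-one form):
P(exactly one) = 51.3 + 44.7 + 38.7 − 2·9.2 − 2·21.0 − 2·15.0 + 3·4.9 = 59.0%

59.0%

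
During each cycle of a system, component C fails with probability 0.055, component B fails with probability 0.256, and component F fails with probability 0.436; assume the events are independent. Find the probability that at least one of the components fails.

0.60346288

P(none) = (1 − 0.055) × (1 − 0.256) × (1 − 0.436) = 0.945 × 0.744 × 0.564 = 0.39653712
P(at least one) = 1 − 0.39653712 = 0.60346288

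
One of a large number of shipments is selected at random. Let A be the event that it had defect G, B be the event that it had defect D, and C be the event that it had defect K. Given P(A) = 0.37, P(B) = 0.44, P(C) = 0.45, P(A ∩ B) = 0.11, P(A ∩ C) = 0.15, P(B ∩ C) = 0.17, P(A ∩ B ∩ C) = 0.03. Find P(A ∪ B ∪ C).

0.86

P(A ∪ B ∪ C) = 0.37 + 0.44 + 0.45 − 0.11 − 0.15 − 0.17 + 0.03 = 0.86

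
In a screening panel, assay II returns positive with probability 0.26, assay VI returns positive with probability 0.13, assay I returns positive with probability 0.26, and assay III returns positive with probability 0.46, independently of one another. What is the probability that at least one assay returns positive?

0.74273752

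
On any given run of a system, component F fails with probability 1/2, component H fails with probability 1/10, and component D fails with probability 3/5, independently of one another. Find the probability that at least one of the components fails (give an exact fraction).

41/50

P(none) = (1 − 1/2) × (1 − 1/10) × (1 − 3/5) = 1/2 × 9/10 × 2/5 = 9/50
P(at least one) = 1 − 9/50 = 41/50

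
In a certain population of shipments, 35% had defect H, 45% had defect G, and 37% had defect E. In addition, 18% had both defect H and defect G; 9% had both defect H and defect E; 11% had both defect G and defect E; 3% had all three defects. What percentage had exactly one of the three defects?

50%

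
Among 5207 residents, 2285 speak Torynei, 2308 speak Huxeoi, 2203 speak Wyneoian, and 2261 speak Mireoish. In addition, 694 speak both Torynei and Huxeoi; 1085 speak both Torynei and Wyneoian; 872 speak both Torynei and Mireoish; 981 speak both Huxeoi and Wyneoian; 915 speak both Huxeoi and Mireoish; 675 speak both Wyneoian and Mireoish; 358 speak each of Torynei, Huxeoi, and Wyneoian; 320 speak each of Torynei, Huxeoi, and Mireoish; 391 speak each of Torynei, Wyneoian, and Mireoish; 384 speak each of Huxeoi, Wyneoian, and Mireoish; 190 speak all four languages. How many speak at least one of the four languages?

5098

By inclusion-exclusion,
|union| = 2285 + 2308 + 2203 + 2261 − 694 − 1085 − 872 − 981 − 915 − 675 + 358 + 320 + 391 + 384 − 190 = 5098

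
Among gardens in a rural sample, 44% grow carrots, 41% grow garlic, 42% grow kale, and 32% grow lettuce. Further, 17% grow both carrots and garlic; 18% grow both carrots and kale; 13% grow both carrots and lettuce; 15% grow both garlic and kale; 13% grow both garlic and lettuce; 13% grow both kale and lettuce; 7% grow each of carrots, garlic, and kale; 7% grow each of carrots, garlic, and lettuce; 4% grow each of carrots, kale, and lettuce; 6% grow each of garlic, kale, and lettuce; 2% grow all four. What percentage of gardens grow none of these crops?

Inclusion–exclusion gives
P(at least one) = 44 + 41 + 42 + 32 − 17 − 18 − 13 − 15 − 13 − 13 + 7 + 7 + 4 + 6 − 2 = 92%
P(none) = 100% − 92% = 8%

8%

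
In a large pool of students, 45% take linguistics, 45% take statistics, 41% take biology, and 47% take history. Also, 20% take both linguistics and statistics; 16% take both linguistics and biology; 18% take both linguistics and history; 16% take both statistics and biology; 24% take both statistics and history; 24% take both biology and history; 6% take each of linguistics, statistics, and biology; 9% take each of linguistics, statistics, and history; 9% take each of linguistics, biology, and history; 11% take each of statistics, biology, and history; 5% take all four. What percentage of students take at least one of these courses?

90%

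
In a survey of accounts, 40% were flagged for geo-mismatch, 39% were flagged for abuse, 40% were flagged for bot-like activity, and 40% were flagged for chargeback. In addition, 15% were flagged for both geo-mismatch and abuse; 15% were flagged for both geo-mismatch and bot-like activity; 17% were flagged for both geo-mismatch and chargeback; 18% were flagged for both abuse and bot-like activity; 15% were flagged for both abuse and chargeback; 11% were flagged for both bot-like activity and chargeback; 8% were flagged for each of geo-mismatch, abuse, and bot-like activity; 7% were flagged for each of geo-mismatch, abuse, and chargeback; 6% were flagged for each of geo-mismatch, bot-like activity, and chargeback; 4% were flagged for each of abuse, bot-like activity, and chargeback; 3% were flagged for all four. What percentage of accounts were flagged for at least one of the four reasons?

P(union) = 40 + 39 + 40 + 40 − 15 − 15 − 17 − 18 − 15 − 11 + 8 + 7 + 6 + 4 − 3 = 90%

90%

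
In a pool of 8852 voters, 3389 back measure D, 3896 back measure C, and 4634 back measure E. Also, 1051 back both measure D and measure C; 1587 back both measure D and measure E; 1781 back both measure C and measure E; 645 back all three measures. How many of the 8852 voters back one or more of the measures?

8145

By inclusion–exclusion:
N(≥1) = 3389 + 3896 + 4634 − 1051 − 1587 − 1781 + 645 = 8145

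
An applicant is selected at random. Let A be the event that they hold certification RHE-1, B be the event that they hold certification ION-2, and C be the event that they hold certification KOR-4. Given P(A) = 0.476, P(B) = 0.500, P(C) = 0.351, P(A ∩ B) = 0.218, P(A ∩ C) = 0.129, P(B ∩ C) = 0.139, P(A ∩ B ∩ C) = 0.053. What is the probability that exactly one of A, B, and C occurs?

0.514

By inclusion–exclusion (exactly-one form):
P(exactly one) = 0.476 + 0.500 + 0.351 − 2·0.218 − 2·0.129 − 2·0.139 + 3·0.053 = 0.514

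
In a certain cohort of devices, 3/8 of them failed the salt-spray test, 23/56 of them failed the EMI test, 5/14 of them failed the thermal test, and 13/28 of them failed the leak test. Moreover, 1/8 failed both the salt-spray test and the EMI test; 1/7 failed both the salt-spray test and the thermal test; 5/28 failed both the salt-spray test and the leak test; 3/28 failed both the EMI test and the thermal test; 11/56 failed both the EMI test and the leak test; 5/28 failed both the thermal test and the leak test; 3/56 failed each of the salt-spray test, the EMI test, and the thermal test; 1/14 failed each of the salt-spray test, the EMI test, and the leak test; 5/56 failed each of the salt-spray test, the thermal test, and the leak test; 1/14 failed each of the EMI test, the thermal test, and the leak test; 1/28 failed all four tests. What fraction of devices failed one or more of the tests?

13/14

Using inclusion–exclusion:
P(at least one) = 3/8 + 23/56 + 5/14 + 13/28 − 1/8 − 1/7 − 5/28 − 3/28 − 11/56 − 5/28 + 3/56 + 1/14 + 5/56 + 1/14 − 1/28 = 13/14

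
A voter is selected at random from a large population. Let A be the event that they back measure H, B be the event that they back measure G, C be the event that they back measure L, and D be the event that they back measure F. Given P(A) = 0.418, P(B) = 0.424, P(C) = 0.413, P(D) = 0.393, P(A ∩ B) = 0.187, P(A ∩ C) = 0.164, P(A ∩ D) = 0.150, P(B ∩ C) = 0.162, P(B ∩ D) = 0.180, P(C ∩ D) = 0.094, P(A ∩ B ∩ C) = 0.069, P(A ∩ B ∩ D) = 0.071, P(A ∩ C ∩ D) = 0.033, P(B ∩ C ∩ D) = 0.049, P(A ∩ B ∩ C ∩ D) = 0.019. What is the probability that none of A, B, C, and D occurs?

P(A ∪ B ∪ C ∪ D) = 0.418 + 0.424 + 0.413 + 0.393 − 0.187 − 0.164 − 0.150 − 0.162 − 0.180 − 0.094 + 0.069 + 0.071 + 0.033 + 0.049 − 0.019 = 0.914
P(none) = 1 − 0.914 = 0.086

0.086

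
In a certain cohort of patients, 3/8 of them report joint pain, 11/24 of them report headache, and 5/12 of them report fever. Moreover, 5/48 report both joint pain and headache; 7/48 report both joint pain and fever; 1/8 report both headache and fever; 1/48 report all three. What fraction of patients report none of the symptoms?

By inclusion-exclusion,
P(≥1) = 3/8 + 11/24 + 5/12 − 5/48 − 7/48 − 1/8 + 1/48 = 43/48
P(none) = 1 − 43/48 = 5/48

5/48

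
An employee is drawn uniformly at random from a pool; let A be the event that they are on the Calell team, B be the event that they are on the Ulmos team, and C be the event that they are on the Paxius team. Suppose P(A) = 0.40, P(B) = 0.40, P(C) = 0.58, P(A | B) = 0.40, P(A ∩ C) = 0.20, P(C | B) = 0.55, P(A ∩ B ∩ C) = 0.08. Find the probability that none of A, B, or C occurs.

0.12

P(A ∩ B) = P(B)·P(A|B) = 0.40 × 0.40 = 0.16
P(B ∩ C) = P(B)·P(C|B) = 0.40 × 0.55 = 0.22
By inclusion-exclusion,
P(A ∪ B ∪ C) = 0.40 + 0.40 + 0.58 − 0.16 − 0.20 − 0.22 + 0.08 = 0.88
P(none) = 1 − 0.88 = 0.12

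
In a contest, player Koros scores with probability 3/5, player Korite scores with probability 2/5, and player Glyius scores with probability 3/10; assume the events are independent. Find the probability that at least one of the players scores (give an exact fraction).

104/125

P(none) = (1 − 3/5) × (1 − 2/5) × (1 − 3/10) = 2/5 × 3/5 × 7/10 = 21/125
P(at least one) = 1 − 21/125 = 104/125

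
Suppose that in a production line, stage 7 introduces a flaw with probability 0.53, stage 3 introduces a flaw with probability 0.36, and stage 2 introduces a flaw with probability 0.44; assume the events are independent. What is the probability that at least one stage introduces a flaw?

0.831552

P(none) = (1 − 0.53) × (1 − 0.36) × (1 − 0.44) = 0.47 × 0.64 × 0.56 = 0.168448
P(at least one) = 1 − 0.168448 = 0.831552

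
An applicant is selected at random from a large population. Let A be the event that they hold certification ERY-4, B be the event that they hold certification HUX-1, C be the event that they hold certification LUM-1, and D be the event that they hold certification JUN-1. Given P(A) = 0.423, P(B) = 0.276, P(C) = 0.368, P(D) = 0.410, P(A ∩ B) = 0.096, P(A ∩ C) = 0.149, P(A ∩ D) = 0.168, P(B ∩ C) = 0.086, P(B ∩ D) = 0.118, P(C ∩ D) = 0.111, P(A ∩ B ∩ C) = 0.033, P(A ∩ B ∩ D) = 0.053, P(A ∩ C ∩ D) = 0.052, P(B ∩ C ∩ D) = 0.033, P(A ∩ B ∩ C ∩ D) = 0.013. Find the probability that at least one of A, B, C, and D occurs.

Inclusion–exclusion gives
P(A ∪ B ∪ C ∪ D) = 0.423 + 0.276 + 0.368 + 0.410 − 0.096 − 0.149 − 0.168 − 0.086 − 0.118 − 0.111 + 0.033 + 0.053 + 0.052 + 0.033 − 0.013 = 0.907

0.907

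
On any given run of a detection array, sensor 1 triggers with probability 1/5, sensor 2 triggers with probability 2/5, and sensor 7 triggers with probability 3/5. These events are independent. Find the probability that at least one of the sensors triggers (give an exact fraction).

101/125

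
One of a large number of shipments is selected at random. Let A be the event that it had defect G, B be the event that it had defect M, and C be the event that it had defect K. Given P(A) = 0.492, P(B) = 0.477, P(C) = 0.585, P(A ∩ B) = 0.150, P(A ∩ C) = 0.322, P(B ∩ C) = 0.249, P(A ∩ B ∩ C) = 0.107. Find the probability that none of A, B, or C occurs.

By inclusion-exclusion,
P(A ∪ B ∪ C) = 0.492 + 0.477 + 0.585 − 0.150 − 0.322 − 0.249 + 0.107 = 0.940
P(none) = 1 − 0.940 = 0.060

0.060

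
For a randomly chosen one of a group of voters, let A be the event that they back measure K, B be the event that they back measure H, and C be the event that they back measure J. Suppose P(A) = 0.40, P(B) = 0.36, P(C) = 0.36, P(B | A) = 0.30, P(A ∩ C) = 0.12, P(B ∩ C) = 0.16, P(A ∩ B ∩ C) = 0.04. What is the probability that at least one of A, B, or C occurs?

0.76

P(A ∩ B) = P(A)·P(B|A) = 0.40 × 0.30 = 0.12
Apply inclusion-exclusion:
P(A ∪ B ∪ C) = 0.40 + 0.36 + 0.36 − 0.12 − 0.12 − 0.16 + 0.04 = 0.76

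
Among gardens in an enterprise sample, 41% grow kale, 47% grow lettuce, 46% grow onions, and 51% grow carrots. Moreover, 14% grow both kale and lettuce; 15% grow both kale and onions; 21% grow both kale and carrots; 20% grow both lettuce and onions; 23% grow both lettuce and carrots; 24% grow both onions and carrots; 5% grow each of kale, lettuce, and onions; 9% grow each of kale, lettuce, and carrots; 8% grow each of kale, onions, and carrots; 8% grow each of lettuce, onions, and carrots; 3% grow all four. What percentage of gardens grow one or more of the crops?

95%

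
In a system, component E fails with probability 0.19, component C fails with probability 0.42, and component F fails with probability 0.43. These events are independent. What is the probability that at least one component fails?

P(none) = (1 − 0.19) × (1 − 0.42) × (1 − 0.43) = 0.81 × 0.58 × 0.57 = 0.267786
P(at least one) = 1 − 0.267786 = 0.732214

0.732214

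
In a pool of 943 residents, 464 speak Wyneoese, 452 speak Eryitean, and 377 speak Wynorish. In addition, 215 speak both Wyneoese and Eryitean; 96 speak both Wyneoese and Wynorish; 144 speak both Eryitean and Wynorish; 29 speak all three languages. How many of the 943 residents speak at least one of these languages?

867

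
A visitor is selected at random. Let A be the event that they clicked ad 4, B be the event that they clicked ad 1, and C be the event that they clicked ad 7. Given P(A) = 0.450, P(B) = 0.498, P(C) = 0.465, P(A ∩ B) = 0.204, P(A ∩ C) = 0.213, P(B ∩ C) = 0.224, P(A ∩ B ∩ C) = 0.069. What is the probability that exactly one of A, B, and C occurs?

0.338

P(exactly one) = 0.450 + 0.498 + 0.465 − 2·0.204 − 2·0.213 − 2·0.224 + 3·0.069 = 0.338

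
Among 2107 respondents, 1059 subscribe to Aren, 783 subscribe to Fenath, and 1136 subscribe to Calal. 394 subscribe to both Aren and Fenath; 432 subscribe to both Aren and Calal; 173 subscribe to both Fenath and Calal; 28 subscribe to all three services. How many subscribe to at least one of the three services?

2007

N(≥1) = 1059 + 783 + 1136 − 394 − 432 − 173 + 28 = 2007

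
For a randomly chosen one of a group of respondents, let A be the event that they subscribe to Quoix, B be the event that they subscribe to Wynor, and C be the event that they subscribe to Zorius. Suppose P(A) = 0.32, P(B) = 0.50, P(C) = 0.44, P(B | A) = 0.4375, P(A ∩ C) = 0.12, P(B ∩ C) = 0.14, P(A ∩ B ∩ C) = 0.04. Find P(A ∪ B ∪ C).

0.90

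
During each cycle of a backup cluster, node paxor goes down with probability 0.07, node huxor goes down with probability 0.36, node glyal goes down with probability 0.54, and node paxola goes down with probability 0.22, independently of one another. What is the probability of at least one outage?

0.78644224

Since the events are independent, P(none) is the product of the individual non-occurrence probabilities.
P(none) = (1 − 0.07) × (1 − 0.36) × (1 − 0.54) × (1 − 0.22) = 0.93 × 0.64 × 0.46 × 0.78 = 0.21355776
P(at least one) = 1 − 0.21355776 = 0.78644224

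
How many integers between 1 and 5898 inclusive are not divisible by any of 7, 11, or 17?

By inclusion–exclusion:
⌊5898/7⌋ + ⌊5898/11⌋ + ⌊5898/17⌋ − ⌊5898/77⌋ − ⌊5898/119⌋ − ⌊5898/187⌋ + ⌊5898/1309⌋ = 842 + 536 + 346 − 76 − 49 − 31 + 4 = 1572
5898 − 1572 = 4326

4326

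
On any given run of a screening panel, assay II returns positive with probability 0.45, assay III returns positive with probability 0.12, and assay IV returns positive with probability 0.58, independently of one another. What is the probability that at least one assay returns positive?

P(none) = (1 − 0.45) × (1 − 0.12) × (1 − 0.58) = 0.55 × 0.88 × 0.42 = 0.20328
P(at least one) = 1 − 0.20328 = 0.79672

0.79672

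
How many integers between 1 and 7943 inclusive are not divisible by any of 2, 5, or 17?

3971 + 1588 + 467 − 794 − 233 − 93 + 46 = 4952
7943 − 4952 = 2991

2991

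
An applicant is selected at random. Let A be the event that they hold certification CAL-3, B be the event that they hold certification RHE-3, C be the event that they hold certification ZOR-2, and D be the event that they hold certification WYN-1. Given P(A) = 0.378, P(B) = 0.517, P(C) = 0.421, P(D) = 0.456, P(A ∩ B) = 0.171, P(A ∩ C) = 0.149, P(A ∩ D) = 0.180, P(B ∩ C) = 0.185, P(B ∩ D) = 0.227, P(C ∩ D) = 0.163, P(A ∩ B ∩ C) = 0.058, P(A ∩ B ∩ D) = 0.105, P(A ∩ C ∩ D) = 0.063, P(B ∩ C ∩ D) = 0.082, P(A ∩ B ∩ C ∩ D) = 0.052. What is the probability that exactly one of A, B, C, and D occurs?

P(exactly one) = 0.378 + 0.517 + 0.421 + 0.456 − 2·0.171 − 2·0.149 − 2·0.180 − 2·0.185 − 2·0.227 − 2·0.163 + 3·0.058 + 3·0.105 + 3·0.063 + 3·0.082 − 4·0.052 = 0.338

0.338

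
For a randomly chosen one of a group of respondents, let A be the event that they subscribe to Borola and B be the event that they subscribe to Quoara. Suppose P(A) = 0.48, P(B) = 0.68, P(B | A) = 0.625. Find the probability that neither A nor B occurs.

0.14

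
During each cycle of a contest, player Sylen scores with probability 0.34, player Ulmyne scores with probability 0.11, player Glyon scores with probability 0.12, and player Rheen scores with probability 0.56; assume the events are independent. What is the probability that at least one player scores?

P(none) = (1 − 0.34) × (1 − 0.11) × (1 − 0.12) × (1 − 0.56) = 0.66 × 0.89 × 0.88 × 0.44 = 0.22744128
P(at least one) = 1 − 0.22744128 = 0.77255872

0.77255872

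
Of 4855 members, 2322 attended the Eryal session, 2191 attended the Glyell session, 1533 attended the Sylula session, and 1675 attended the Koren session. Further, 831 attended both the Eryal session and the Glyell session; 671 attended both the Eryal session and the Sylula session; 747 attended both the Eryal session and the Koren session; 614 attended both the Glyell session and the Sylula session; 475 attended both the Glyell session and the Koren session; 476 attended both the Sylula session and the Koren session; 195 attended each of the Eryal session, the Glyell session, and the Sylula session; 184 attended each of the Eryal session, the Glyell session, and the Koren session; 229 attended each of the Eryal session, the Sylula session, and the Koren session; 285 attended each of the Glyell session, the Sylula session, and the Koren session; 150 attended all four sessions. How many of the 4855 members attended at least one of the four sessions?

Inclusion–exclusion gives
|union| = 2322 + 2191 + 1533 + 1675 − 831 − 671 − 747 − 614 − 475 − 476 + 195 + 184 + 229 + 285 − 150 = 4650

4650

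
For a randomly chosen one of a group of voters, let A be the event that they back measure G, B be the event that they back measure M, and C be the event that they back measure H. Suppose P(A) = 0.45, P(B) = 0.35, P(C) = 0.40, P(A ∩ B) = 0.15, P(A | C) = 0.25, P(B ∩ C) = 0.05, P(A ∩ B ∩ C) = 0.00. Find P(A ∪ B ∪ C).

P(A ∩ C) = P(C)·P(A|C) = 0.40 × 0.25 = 0.10
By inclusion–exclusion:
P(A ∪ B ∪ C) = 0.45 + 0.35 + 0.40 − 0.15 − 0.10 − 0.05 + 0.00 = 0.90

0.90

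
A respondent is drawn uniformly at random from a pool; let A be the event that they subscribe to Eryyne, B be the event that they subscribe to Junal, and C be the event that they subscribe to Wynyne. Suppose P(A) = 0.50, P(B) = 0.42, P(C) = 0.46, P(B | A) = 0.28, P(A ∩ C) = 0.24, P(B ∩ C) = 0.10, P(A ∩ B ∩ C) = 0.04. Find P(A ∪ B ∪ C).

P(A ∩ B) = P(A)·P(B|A) = 0.50 × 0.28 = 0.14
Inclusion–exclusion gives
P(A ∪ B ∪ C) = 0.50 + 0.42 + 0.46 − 0.14 − 0.24 − 0.10 + 0.04 = 0.94

0.94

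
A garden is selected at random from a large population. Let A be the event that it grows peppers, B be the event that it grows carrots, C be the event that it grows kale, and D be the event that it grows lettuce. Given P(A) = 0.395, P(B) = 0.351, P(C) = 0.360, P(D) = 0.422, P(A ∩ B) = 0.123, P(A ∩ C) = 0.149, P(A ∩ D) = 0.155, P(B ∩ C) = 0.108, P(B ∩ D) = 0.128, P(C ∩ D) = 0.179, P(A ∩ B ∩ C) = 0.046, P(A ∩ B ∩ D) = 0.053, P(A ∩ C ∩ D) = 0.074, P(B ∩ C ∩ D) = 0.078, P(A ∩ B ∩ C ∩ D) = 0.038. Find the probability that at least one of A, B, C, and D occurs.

Inclusion–exclusion gives
P(A ∪ B ∪ C ∪ D) = 0.395 + 0.351 + 0.360 + 0.422 − 0.123 − 0.149 − 0.155 − 0.108 − 0.128 − 0.179 + 0.046 + 0.053 + 0.074 + 0.078 − 0.038 = 0.899

0.899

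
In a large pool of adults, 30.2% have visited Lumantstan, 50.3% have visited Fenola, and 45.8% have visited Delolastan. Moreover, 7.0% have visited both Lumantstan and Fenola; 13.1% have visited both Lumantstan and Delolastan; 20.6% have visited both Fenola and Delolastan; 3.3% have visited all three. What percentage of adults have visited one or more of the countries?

Using inclusion–exclusion:
P(at least one) = 30.2 + 50.3 + 45.8 − 7.0 − 13.1 − 20.6 + 3.3 = 88.9%

88.9%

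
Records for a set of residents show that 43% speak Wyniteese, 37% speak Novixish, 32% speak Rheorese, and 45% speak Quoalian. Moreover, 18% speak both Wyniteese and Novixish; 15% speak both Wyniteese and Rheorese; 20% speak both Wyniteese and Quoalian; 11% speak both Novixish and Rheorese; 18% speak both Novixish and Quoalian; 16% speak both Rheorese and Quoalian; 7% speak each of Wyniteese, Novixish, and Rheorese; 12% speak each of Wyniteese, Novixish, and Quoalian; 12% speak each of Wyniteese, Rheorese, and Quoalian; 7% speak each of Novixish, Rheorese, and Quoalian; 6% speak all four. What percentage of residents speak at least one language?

91%

P(at least one) = 43 + 37 + 32 + 45 − 18 − 15 − 20 − 11 − 18 − 16 + 7 + 12 + 12 + 7 − 6 = 91%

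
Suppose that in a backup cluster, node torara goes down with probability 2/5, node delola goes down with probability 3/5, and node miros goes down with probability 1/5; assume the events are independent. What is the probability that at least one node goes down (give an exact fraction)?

Independence gives P(none) = ∏(1 − pᵢ).
P(none) = (1 − 2/5) × (1 − 3/5) × (1 − 1/5) = 3/5 × 2/5 × 4/5 = 24/125
P(at least one) = 1 − 24/125 = 101/125

101/125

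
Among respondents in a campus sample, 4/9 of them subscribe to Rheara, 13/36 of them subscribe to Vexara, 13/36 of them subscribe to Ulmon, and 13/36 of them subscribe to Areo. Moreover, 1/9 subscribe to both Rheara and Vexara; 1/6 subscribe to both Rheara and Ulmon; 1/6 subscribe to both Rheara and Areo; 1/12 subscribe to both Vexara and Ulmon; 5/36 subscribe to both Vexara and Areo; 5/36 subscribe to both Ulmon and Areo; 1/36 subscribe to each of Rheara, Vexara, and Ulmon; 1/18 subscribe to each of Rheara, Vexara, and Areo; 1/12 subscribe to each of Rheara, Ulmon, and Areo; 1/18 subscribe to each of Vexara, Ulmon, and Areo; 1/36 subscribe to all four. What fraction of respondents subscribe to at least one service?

Apply inclusion-exclusion:
P(≥1) = 4/9 + 13/36 + 13/36 + 13/36 − 1/9 − 1/6 − 1/6 − 1/12 − 5/36 − 5/36 + 1/36 + 1/18 + 1/12 + 1/18 − 1/36 = 11/12

11/12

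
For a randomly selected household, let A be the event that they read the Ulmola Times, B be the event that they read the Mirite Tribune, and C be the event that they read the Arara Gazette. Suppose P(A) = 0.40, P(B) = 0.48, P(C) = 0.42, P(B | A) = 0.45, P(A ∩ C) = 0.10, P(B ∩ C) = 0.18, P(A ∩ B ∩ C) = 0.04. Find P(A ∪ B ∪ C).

P(A ∩ B) = P(A)·P(B|A) = 0.40 × 0.45 = 0.18
Apply inclusion-exclusion:
P(A ∪ B ∪ C) = 0.40 + 0.48 + 0.42 − 0.18 − 0.10 − 0.18 + 0.04 = 0.88

0.88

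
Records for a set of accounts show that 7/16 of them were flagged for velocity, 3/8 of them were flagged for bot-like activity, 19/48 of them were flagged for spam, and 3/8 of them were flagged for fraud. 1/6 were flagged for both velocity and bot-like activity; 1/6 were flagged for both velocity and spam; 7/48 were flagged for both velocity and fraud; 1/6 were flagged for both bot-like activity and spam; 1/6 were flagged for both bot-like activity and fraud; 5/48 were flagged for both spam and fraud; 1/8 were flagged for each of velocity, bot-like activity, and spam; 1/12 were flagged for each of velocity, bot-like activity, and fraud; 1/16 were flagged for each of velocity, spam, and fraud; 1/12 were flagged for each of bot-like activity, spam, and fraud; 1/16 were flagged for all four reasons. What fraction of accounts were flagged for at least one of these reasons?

Using inclusion–exclusion:
P(at least one) = 7/16 + 3/8 + 19/48 + 3/8 − 1/6 − 1/6 − 7/48 − 1/6 − 1/6 − 5/48 + 1/8 + 1/12 + 1/16 + 1/12 − 1/16 = 23/24

23/24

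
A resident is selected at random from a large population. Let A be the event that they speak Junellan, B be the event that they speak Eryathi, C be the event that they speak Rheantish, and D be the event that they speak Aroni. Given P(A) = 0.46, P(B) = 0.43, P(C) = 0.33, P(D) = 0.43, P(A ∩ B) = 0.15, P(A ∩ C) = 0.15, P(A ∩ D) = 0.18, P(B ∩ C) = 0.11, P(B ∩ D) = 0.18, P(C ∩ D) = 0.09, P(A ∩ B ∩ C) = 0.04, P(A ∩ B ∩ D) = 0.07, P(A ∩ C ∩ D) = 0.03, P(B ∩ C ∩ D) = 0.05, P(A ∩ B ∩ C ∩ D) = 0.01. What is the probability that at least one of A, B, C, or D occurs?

0.97

Inclusion–exclusion gives
P(A ∪ B ∪ C ∪ D) = 0.46 + 0.43 + 0.33 + 0.43 − 0.15 − 0.15 − 0.18 − 0.11 − 0.18 − 0.09 + 0.04 + 0.07 + 0.03 + 0.05 − 0.01 = 0.97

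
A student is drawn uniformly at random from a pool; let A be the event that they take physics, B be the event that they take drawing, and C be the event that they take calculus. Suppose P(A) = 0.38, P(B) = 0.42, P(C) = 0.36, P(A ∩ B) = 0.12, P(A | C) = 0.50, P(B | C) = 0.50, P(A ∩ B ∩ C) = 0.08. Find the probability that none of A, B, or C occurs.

0.24

P(A ∩ C) = P(C)·P(A|C) = 0.36 × 0.50 = 0.18
P(B ∩ C) = P(C)·P(B|C) = 0.36 × 0.50 = 0.18
By inclusion-exclusion,
P(A ∪ B ∪ C) = 0.38 + 0.42 + 0.36 − 0.12 − 0.18 − 0.18 + 0.08 = 0.76
P(none) = 1 − 0.76 = 0.24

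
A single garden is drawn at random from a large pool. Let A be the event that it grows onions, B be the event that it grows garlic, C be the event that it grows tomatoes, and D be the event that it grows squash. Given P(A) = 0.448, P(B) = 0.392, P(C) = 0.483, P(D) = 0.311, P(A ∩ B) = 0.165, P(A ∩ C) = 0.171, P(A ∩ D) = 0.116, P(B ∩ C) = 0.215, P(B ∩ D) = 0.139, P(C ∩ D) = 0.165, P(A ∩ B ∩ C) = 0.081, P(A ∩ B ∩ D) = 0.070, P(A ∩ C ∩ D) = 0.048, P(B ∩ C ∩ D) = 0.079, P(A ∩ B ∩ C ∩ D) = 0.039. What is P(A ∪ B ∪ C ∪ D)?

P(A ∪ B ∪ C ∪ D) = 0.448 + 0.392 + 0.483 + 0.311 − 0.165 − 0.171 − 0.116 − 0.215 − 0.139 − 0.165 + 0.081 + 0.070 + 0.048 + 0.079 − 0.039 = 0.902

0.902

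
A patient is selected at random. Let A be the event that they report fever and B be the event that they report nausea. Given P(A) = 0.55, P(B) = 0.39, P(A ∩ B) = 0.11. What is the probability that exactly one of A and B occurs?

0.72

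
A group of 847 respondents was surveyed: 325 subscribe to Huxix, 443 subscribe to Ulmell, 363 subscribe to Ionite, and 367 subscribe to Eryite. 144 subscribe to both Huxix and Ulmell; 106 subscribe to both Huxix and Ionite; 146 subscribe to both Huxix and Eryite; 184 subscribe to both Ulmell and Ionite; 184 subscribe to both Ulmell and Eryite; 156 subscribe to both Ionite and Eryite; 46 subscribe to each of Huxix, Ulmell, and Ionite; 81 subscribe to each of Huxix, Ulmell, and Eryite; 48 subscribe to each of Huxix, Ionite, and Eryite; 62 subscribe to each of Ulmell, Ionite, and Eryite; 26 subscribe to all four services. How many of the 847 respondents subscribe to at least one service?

Inclusion–exclusion gives
|at least one| = 325 + 443 + 363 + 367 − 144 − 106 − 146 − 184 − 184 − 156 + 46 + 81 + 48 + 62 − 26 = 789

789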